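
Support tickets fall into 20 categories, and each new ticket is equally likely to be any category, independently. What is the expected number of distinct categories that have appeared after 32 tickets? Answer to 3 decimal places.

For each category, P(seen in 32 tickets) = 1 - (19/20)^32 = 0.8063.
By linearity of expectation, E[distinct seen] = 20·(1 - (19/20)^32) = 16.1258.

16.126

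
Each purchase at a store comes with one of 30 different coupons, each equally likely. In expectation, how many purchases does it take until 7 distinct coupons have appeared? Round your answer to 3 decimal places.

7.821

Going from k to k+1 distinct takes a geometric number of purchases with mean 30/(30-k).
Sum over k = 0,...,6: E = 30/30 + 30/29 + 30/28 + ... + 30/25 + 30/24 = 7.8209.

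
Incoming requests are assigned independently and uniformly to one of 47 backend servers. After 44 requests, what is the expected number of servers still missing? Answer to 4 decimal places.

18.2447

For each server, P(unseen after 44) = (46/47)^44 = 0.38819.
By linearity of expectation, E[unseen] = 47·(46/47)^44 = 18.24470.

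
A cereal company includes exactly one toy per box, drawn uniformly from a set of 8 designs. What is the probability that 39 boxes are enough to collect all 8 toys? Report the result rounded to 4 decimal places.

By inclusion–exclusion over which toys are missing,
P(all seen) = Σ_{j=0}^{8} (-1)^j C(8,j)((8-j)/8)^39
= 1.00000 - 0.04379 + 0.00038 - 0.00000 + 0.00000 - 0.00000 + 0.00000 - 0.00000 + 0.00000
= 0.95658.

0.9566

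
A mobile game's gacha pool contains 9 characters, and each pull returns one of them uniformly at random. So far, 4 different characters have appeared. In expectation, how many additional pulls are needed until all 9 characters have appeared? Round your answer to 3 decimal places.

20.550

With k distinct characters already seen, the next new one takes an expected 9/(9-k) pulls.
Sum over k = 4,...,8: E = 9/5 + 9/4 + 9/3 + 9/2 + 9/1 = 20.5500.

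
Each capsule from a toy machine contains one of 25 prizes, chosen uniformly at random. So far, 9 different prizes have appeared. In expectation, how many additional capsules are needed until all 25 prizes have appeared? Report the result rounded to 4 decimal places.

From k distinct to k+1 distinct takes on average 25/(25-k) capsules.
Sum over k = 9,...,24: E = 25/16 + 25/15 + 25/14 + ... + 25/2 + 25/1 = 84.51822.

84.5182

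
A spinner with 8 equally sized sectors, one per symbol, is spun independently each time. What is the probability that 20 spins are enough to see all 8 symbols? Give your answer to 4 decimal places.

By inclusion–exclusion over which symbols are missing,
P(all seen) = Σ_{j=0}^{8} (-1)^j C(8,j)((8-j)/8)^20
= 1.00000 - 0.55367 + 0.08879 - 0.00463 + 0.00007 - 0.00000 + 0.00000 - 0.00000 + 0.00000
= 0.53056.

0.5306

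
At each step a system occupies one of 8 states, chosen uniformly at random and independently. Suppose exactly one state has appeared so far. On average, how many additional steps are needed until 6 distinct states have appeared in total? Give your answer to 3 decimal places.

From k distinct to k+1 distinct takes on average 8/(8-k) steps.
Sum over k = 1,...,5: E = 8/7 + 8/6 + 8/5 + 8/4 + 8/3 = 8.7429.

8.743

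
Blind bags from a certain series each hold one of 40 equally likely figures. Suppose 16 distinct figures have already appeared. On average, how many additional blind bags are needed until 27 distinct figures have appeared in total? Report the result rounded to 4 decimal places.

23.8330

With k distinct figures already seen, the next new one takes an expected 40/(40-k) blind bags.
Sum over k = 16,...,26: E = 40/24 + 40/23 + 40/22 + ... + 40/15 + 40/14 = 23.83298.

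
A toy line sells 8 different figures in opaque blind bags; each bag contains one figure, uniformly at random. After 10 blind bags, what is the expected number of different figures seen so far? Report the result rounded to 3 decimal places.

5.895

For each figure, P(seen in 10 blind bags) = 1 - (7/8)^10 = 0.7369.
By linearity of expectation, E[distinct seen] = 8·(1 - (7/8)^10) = 5.8954.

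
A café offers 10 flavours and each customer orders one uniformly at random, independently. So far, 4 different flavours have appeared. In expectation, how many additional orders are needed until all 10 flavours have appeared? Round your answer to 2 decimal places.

24.50

With k distinct flavours already seen, the next new one takes an expected 10/(10-k) orders.
Sum over k = 4,...,9: E = 10/6 + 10/5 + 10/4 + 10/3 + 10/2 + 10/1 = 24.500.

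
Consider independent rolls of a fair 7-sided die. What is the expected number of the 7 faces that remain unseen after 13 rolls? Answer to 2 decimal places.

For each face, P(unseen after 13) = (6/7)^13 = 0.135.
By linearity of expectation, E[unseen] = 7·(6/7)^13 = 0.944.

0.94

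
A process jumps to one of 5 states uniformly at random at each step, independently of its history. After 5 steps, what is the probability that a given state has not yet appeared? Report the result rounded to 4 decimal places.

0.3277

On each step the fixed state fails to appear with probability 4/5.
P(still missing after 5) = (4/5)^5 = 0.32768.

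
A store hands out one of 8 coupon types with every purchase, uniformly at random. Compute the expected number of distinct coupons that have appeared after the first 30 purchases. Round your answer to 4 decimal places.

7.8543

For each coupon, P(seen in 30 purchases) = 1 - (7/8)^30 = 0.98179.
By linearity of expectation, E[distinct seen] = 8·(1 - (7/8)^30) = 7.85434.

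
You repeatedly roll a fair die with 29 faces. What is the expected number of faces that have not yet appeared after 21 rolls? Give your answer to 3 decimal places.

13.879

For each face, P(unseen after 21) = (28/29)^21 = 0.4786.
By linearity of expectation, E[unseen] = 29·(28/29)^21 = 13.8790.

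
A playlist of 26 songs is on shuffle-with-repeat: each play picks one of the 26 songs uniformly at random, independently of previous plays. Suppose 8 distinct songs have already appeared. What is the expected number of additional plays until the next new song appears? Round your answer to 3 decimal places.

Each play yields a new song with probability (26-8)/26 = 18/26, so the wait is geometric with mean 26/18.
E = 26/18 = 1.4444.

1.444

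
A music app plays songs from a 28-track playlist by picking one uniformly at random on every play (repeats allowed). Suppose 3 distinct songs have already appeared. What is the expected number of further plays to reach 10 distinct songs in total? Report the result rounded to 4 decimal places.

8.9838

From k distinct to k+1 distinct takes on average 28/(28-k) plays.
Sum over k = 3,...,9: E = 28/25 + 28/24 + 28/23 + ... + 28/20 + 28/19 = 8.98380.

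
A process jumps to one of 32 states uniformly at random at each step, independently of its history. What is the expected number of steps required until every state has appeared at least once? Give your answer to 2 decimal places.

After k distinct states have appeared, the next step gives a new one with probability (32-k)/32, so the expected wait for the (k+1)-th is 32/(32-k).
E[T] = 32/32 + 32/31 + 32/30 + ... + 32/2 + 32/1 = 32·H_{32}.
H_{32} = 4.058, so E[T] = 129.872.

129.87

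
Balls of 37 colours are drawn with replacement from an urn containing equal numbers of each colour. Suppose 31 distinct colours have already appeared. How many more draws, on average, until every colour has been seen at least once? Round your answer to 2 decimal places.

With k distinct colours already seen, the next new one takes an expected 37/(37-k) draws.
Sum over k = 31,...,36: E = 37/6 + 37/5 + 37/4 + 37/3 + 37/2 + 37/1 = 90.650.

90.65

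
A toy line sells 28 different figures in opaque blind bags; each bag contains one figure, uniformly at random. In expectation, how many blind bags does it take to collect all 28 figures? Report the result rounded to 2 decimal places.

After k distinct figures have appeared, the next blind bag gives a new one with probability (28-k)/28, so the expected wait for the (k+1)-th is 28/(28-k).
E[T] = 28/28 + 28/27 + 28/26 + ... + 28/2 + 28/1 = 28·H_{28}.
H_{28} = 3.927, so E[T] = 109.961.

109.96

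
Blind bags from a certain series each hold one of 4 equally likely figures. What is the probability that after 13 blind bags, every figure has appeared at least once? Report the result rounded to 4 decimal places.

0.9057

Let A_i be the event that figure i is missing after 13 blind bags. By inclusion–exclusion on the A_i,
P(all seen) = Σ_{j=0}^{4} (-1)^j C(4,j)((4-j)/4)^13
= 1.00000 - 0.09503 + 0.00073 - 0.00000 + 0.00000
= 0.90570.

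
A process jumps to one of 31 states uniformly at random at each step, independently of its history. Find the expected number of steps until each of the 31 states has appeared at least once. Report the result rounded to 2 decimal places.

124.84

The wait to go from k to k+1 distinct states is geometric with mean 31/(31-k).
E[T] = 31/31 + 31/30 + 31/29 + ... + 31/2 + 31/1 = 31·H_{31}.
H_{31} = 4.027, so E[T] = 124.845.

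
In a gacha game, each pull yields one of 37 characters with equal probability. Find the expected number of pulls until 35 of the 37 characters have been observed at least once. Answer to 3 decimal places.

With k distinct characters already seen, the next new one arrives after an expected 37/(37-k) pulls.
Sum over k = 0,...,34: E = 37/37 + 37/36 + 37/35 + ... + 37/4 + 37/3 = 99.9587.

99.959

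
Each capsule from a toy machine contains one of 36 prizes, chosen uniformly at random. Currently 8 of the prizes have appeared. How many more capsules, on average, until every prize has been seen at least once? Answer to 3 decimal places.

141.378

From k distinct to k+1 distinct takes on average 36/(36-k) capsules.
Sum over k = 8,...,35: E = 36/28 + 36/27 + 36/26 + ... + 36/2 + 36/1 = 141.3782.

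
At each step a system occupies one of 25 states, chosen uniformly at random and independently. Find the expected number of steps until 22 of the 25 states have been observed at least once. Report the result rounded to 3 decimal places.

49.566

Going from k to k+1 distinct takes a geometric number of steps with mean 25/(25-k).
Sum over k = 0,...,21: E = 25/25 + 25/24 + 25/23 + ... + 25/5 + 25/4 = 49.5656.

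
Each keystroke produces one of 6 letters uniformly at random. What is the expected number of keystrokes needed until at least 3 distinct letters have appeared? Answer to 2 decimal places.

Going from k to k+1 distinct takes a geometric number of keystrokes with mean 6/(6-k).
Sum over k = 0,...,2: E = 6/6 + 6/5 + 6/4 = 3.700.

3.70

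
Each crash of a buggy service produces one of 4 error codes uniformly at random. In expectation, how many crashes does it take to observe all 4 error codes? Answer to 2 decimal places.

After k distinct error codes have appeared, the next crash gives a new one with probability (4-k)/4, so the expected wait for the (k+1)-th is 4/(4-k).
E[T] = 4/4 + 4/3 + 4/2 + 4/1 = 4·H_{4}.
H_{4} = 2.083, so E[T] = 8.333.

8.33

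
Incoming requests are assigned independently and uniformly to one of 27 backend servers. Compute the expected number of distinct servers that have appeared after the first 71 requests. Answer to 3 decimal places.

For each server, P(seen in 71 requests) = 1 - (26/27)^71 = 0.9314.
By linearity of expectation, E[distinct seen] = 27·(1 - (26/27)^71) = 25.1480.

25.148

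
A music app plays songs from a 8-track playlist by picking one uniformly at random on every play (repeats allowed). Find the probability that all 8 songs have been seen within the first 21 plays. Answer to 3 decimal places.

0.579

By inclusion–exclusion over which songs are missing,
P(all seen) = Σ_{j=0}^{8} (-1)^j C(8,j)((8-j)/8)^21
= 1.0000 - 0.4845 + 0.0666 - 0.0029 + 0.0000 - 0.0000 + 0.0000 - 0.0000 + 0.0000
= 0.5793.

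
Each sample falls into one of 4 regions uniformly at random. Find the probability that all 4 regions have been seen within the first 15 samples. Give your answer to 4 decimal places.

By inclusion–exclusion over which regions are missing,
P(all seen) = Σ_{j=0}^{4} (-1)^j C(4,j)((4-j)/4)^15
= 1.00000 - 0.05345 + 0.00018 - 0.00000 + 0.00000
= 0.94673.

0.9467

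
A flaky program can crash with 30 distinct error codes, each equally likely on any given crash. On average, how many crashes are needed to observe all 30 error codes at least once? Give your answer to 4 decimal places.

The wait to go from k to k+1 distinct error codes is geometric with mean 30/(30-k).
E[T] = 30/30 + 30/29 + 30/28 + ... + 30/2 + 30/1 = 30·H_{30}.
H_{30} = 3.99499, so E[T] = 119.84961.

119.8496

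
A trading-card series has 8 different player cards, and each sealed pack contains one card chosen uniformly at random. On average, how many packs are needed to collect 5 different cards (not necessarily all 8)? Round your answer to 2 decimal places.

Going from k to k+1 distinct takes a geometric number of packs with mean 8/(8-k).
Sum over k = 0,...,4: E = 8/8 + 8/7 + 8/6 + 8/5 + 8/4 = 7.076.

7.08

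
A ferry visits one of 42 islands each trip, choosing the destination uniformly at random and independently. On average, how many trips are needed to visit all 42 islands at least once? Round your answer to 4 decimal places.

Split into phases: going from k distinct to k+1 distinct takes on average 42/(42-k) trips.
E[T] = 42/42 + 42/41 + 42/40 + ... + 42/2 + 42/1 = 42·H_{42}.
H_{42} = 4.32674, so E[T] = 181.72320.

181.7232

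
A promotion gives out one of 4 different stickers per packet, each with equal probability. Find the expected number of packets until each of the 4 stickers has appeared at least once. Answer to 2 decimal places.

After k distinct stickers have appeared, the next packet gives a new one with probability (4-k)/4, so the expected wait for the (k+1)-th is 4/(4-k).
E[T] = 4/4 + 4/3 + 4/2 + 4/1 = 4·H_{4}.
H_{4} = 2.083, so E[T] = 8.333.

8.33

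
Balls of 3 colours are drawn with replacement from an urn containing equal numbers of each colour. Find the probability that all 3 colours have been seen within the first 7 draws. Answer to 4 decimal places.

By inclusion–exclusion over which colours are missing,
P(all seen) = Σ_{j=0}^{3} (-1)^j C(3,j)((3-j)/3)^7
= 1.00000 - 0.17558 + 0.00137 - 0.00000
= 0.82579.

0.8258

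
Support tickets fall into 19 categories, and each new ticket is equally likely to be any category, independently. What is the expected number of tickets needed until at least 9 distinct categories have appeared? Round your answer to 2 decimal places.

Going from k to k+1 distinct takes a geometric number of tickets with mean 19/(19-k).
Sum over k = 0,...,8: E = 19/19 + 19/18 + 19/17 + ... + 19/12 + 19/11 = 11.757.

11.76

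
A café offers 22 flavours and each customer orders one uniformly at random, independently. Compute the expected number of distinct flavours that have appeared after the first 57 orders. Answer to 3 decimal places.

20.448

For each flavour, P(seen in 57 orders) = 1 - (21/22)^57 = 0.9295.
By linearity of expectation, E[distinct seen] = 22·(1 - (21/22)^57) = 20.4482.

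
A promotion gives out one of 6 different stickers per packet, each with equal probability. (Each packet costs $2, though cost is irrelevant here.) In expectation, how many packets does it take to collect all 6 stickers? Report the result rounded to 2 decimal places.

14.70

Split into phases: going from k distinct to k+1 distinct takes on average 6/(6-k) packets.
E[T] = 6/6 + 6/5 + 6/4 + 6/3 + 6/2 + 6/1 = 6·H_{6}.
H_{6} = 2.450, so E[T] = 14.700.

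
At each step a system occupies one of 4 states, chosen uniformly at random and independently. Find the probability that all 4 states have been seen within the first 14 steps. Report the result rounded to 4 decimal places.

By inclusion–exclusion over which states are missing,
P(all seen) = Σ_{j=0}^{4} (-1)^j C(4,j)((4-j)/4)^14
= 1.00000 - 0.07127 + 0.00037 - 0.00000 + 0.00000
= 0.92909.

0.9291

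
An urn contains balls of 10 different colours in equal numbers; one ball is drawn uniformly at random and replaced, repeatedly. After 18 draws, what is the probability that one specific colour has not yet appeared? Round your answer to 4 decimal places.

0.1501

Each draw misses the fixed colour with probability (10-1)/10 = 9/10, independently.
P(still missing after 18) = (9/10)^18 = 0.15009.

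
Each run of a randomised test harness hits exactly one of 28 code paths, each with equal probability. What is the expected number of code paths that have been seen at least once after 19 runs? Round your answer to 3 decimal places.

For each code path, P(seen in 19 runs) = 1 - (27/28)^19 = 0.4989.
By linearity of expectation, E[distinct seen] = 28·(1 - (27/28)^19) = 13.9697.

13.970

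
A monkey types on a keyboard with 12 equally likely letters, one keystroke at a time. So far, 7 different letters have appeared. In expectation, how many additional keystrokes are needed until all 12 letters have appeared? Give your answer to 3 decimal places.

With k distinct letters already seen, the next new one takes an expected 12/(12-k) keystrokes.
Sum over k = 7,...,11: E = 12/5 + 12/4 + 12/3 + 12/2 + 12/1 = 27.4000.

27.400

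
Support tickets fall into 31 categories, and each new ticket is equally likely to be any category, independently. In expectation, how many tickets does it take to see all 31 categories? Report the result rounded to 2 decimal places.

After k distinct categories have appeared, the next ticket gives a new one with probability (31-k)/31, so the expected wait for the (k+1)-th is 31/(31-k).
E[T] = 31/31 + 31/30 + 31/29 + ... + 31/2 + 31/1 = 31·H_{31}.
H_{31} = 4.027, so E[T] = 124.845.

124.84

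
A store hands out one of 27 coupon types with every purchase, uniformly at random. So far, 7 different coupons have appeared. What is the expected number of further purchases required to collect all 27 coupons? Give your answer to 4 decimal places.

The wait to go from k to k+1 distinct coupons is geometric with mean 27/(27-k).
Sum over k = 7,...,26: E = 27/20 + 27/19 + 27/18 + ... + 27/2 + 27/1 = 97.13897.

97.1390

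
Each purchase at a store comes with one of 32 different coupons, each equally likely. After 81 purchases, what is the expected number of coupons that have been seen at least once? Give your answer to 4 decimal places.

For each coupon, P(seen in 81 purchases) = 1 - (31/32)^81 = 0.92359.
By linearity of expectation, E[distinct seen] = 32·(1 - (31/32)^81) = 29.55489.

29.5549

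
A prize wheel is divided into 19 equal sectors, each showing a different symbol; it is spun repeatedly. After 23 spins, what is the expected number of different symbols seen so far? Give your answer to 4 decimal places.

For each symbol, P(seen in 23 spins) = 1 - (18/19)^23 = 0.71164.
By linearity of expectation, E[distinct seen] = 19·(1 - (18/19)^23) = 13.52116.

13.5212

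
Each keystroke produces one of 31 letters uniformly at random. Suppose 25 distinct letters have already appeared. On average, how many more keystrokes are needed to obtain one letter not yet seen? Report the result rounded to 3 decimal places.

5.167

The number of keystrokes until the next new letter is geometric with success probability 6/31, so its mean is 31/6.
E = 31/6 = 5.1667.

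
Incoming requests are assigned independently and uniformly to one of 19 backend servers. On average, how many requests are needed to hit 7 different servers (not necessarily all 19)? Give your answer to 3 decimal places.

8.446

With k distinct servers already seen, the next new one arrives after an expected 19/(19-k) requests.
Sum over k = 0,...,6: E = 19/19 + 19/18 + 19/17 + ... + 19/14 + 19/13 = 8.4461.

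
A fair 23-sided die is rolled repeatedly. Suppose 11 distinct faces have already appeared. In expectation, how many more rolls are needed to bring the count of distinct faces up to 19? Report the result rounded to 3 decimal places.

23.457

From k distinct to k+1 distinct takes on average 23/(23-k) rolls.
Sum over k = 11,...,18: E = 23/12 + 23/11 + 23/10 + ... + 23/6 + 23/5 = 23.4572.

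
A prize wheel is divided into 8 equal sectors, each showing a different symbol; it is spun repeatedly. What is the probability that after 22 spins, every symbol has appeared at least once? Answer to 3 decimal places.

0.624

Let A_i be the event that symbol i is missing after 22 spins. By inclusion–exclusion on the A_i,
P(all seen) = Σ_{j=0}^{8} (-1)^j C(8,j)((8-j)/8)^22
= 1.0000 - 0.4239 + 0.0499 - 0.0018 + 0.0000 - 0.0000 + 0.0000 - 0.0000 + 0.0000
= 0.6243.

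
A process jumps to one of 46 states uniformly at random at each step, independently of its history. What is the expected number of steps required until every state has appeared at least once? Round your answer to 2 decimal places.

The wait to go from k to k+1 distinct states is geometric with mean 46/(46-k).
E[T] = 46/46 + 46/45 + 46/44 + ... + 46/2 + 46/1 = 46·H_{46}.
H_{46} = 4.417, so E[T] = 203.168.

203.17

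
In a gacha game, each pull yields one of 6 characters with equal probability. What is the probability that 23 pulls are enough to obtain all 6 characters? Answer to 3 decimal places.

0.911

By inclusion–exclusion over which characters are missing,
P(all seen) = Σ_{j=0}^{6} (-1)^j C(6,j)((6-j)/6)^23
= 1.0000 - 0.0906 + 0.0013 - 0.0000 + 0.0000 - 0.0000 + 0.0000
= 0.9108.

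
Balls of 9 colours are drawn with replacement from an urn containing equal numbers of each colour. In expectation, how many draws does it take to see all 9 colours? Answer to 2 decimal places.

The wait to go from k to k+1 distinct colours is geometric with mean 9/(9-k).
E[T] = 9/9 + 9/8 + 9/7 + ... + 9/2 + 9/1 = 9·H_{9}.
H_{9} = 2.829, so E[T] = 25.461.

25.46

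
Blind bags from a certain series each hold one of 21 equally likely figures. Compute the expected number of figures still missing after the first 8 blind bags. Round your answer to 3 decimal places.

For each figure, P(unseen after 8) = (20/21)^8 = 0.6768.
By linearity of expectation, E[unseen] = 21·(20/21)^8 = 14.2136.

14.214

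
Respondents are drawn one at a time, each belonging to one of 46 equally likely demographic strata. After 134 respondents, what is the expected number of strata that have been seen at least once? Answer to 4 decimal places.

For each stratum, P(seen in 134 respondents) = 1 - (45/46)^134 = 0.94741.
By linearity of expectation, E[distinct seen] = 46·(1 - (45/46)^134) = 43.58073.

43.5807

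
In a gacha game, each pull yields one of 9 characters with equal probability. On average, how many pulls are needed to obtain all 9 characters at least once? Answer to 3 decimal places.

After k distinct characters have appeared, the next pull gives a new one with probability (9-k)/9, so the expected wait for the (k+1)-th is 9/(9-k).
E[T] = 9/9 + 9/8 + 9/7 + ... + 9/2 + 9/1 = 9·H_{9}.
H_{9} = 2.8290, so E[T] = 25.4607.

25.461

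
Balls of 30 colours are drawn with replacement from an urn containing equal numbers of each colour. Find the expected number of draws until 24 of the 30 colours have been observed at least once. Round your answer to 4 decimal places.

Going from k to k+1 distinct takes a geometric number of draws with mean 30/(30-k).
Sum over k = 0,...,23: E = 30/30 + 30/29 + 30/28 + ... + 30/8 + 30/7 = 46.34961.

46.3496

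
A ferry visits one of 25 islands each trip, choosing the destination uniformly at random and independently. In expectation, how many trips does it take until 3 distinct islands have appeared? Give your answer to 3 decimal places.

With k distinct islands already seen, the next new one arrives after an expected 25/(25-k) trips.
Sum over k = 0,...,2: E = 25/25 + 25/24 + 25/23 = 3.1286.

3.129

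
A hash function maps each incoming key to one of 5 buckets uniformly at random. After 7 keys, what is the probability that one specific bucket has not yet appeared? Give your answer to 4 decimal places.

0.2097

On each key the fixed bucket fails to appear with probability 4/5.
P(still missing after 7) = (4/5)^7 = 0.20972.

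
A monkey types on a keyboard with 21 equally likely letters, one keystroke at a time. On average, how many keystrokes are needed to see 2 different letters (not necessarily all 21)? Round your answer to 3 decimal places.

2.050

Going from k to k+1 distinct takes a geometric number of keystrokes with mean 21/(21-k).
Sum over k = 0,...,1: E = 21/21 + 21/20 = 2.0500.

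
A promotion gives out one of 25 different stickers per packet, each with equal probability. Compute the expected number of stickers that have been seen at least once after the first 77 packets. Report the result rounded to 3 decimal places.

For each sticker, P(seen in 77 packets) = 1 - (24/25)^77 = 0.9569.
By linearity of expectation, E[distinct seen] = 25·(1 - (24/25)^77) = 23.9215.

23.921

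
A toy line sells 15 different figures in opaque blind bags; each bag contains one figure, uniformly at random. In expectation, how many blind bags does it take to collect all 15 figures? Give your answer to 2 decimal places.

49.77

After k distinct figures have appeared, the next blind bag gives a new one with probability (15-k)/15, so the expected wait for the (k+1)-th is 15/(15-k).
E[T] = 15/15 + 15/14 + 15/13 + ... + 15/2 + 15/1 = 15·H_{15}.
H_{15} = 3.318, so E[T] = 49.773.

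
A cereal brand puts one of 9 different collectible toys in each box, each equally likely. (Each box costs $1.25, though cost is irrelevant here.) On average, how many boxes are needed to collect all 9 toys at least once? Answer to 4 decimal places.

After k distinct toys have appeared, the next box gives a new one with probability (9-k)/9, so the expected wait for the (k+1)-th is 9/(9-k).
E[T] = 9/9 + 9/8 + 9/7 + ... + 9/2 + 9/1 = 9·H_{9}.
H_{9} = 2.82897, so E[T] = 25.46071.

25.4607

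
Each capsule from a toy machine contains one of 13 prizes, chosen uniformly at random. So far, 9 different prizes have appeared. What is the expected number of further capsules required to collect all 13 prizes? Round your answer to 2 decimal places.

The wait to go from k to k+1 distinct prizes is geometric with mean 13/(13-k).
Sum over k = 9,...,12: E = 13/4 + 13/3 + 13/2 + 13/1 = 27.083.

27.08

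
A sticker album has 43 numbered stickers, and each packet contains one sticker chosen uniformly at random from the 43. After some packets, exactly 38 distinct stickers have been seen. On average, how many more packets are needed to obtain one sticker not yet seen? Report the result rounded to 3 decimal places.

8.600

The number of packets until the next new sticker is geometric with success probability 5/43, so its mean is 43/5.
E = 43/5 = 8.6000.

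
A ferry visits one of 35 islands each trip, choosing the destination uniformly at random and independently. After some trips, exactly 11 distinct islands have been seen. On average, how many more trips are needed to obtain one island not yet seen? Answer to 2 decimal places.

1.46

Each trip yields a new island with probability (35-11)/35 = 24/35, so the wait is geometric with mean 35/24.
E = 35/24 = 1.458.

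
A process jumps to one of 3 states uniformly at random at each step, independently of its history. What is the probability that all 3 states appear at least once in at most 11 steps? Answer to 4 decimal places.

0.9653

Let A_i be the event that state i is missing after 11 steps. By inclusion–exclusion on the A_i,
P(all seen) = Σ_{j=0}^{3} (-1)^j C(3,j)((3-j)/3)^11
= 1.00000 - 0.03468 + 0.00002 - 0.00000
= 0.96533.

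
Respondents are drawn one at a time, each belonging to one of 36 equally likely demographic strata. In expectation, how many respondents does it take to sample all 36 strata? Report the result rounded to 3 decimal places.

The wait to go from k to k+1 distinct strata is geometric with mean 36/(36-k).
E[T] = 36/36 + 36/35 + 36/34 + ... + 36/2 + 36/1 = 36·H_{36}.
H_{36} = 4.1746, so E[T] = 150.2841.

150.284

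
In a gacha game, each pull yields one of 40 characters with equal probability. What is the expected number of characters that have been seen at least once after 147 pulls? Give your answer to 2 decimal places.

39.03

For each character, P(seen in 147 pulls) = 1 - (39/40)^147 = 0.976.
By linearity of expectation, E[distinct seen] = 40·(1 - (39/40)^147) = 39.032.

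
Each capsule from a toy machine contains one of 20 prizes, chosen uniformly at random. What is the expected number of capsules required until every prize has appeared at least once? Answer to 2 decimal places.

Split into phases: going from k distinct to k+1 distinct takes on average 20/(20-k) capsules.
E[T] = 20/20 + 20/19 + 20/18 + ... + 20/2 + 20/1 = 20·H_{20}.
H_{20} = 3.598, so E[T] = 71.955.

71.95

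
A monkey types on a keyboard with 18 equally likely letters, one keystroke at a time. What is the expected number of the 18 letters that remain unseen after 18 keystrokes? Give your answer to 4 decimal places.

6.4335

For each letter, P(unseen after 18) = (17/18)^18 = 0.35742.
By linearity of expectation, E[unseen] = 18·(17/18)^18 = 6.43351.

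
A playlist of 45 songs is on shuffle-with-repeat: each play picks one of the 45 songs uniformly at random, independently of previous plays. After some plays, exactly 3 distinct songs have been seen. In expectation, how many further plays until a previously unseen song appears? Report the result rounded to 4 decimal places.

Each play yields a new song with probability (45-3)/45 = 42/45, so the wait is geometric with mean 45/42.
E = 45/42 = 1.07143.

1.0714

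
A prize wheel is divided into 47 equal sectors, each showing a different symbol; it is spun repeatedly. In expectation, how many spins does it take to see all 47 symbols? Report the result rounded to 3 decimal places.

208.584

After k distinct symbols have appeared, the next spin gives a new one with probability (47-k)/47, so the expected wait for the (k+1)-th is 47/(47-k).
E[T] = 47/47 + 47/46 + 47/45 + ... + 47/2 + 47/1 = 47·H_{47}.
H_{47} = 4.4380, so E[T] = 208.5843.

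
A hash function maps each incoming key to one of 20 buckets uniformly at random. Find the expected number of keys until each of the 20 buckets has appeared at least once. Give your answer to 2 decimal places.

71.95

Split into phases: going from k distinct to k+1 distinct takes on average 20/(20-k) keys.
E[T] = 20/20 + 20/19 + 20/18 + ... + 20/2 + 20/1 = 20·H_{20}.
H_{20} = 3.598, so E[T] = 71.955.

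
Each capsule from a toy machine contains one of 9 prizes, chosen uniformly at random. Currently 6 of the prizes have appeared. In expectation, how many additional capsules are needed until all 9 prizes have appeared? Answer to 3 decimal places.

The wait to go from k to k+1 distinct prizes is geometric with mean 9/(9-k).
Sum over k = 6,...,8: E = 9/3 + 9/2 + 9/1 = 16.5000.

16.500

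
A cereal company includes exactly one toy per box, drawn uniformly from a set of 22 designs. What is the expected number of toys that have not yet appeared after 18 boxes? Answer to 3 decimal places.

9.523

For each toy, P(unseen after 18) = (21/22)^18 = 0.4329.
By linearity of expectation, E[unseen] = 22·(21/22)^18 = 9.5227.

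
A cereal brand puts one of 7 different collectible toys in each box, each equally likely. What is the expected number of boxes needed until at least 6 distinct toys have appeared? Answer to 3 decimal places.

11.150

Going from k to k+1 distinct takes a geometric number of boxes with mean 7/(7-k).
Sum over k = 0,...,5: E = 7/7 + 7/6 + 7/5 + 7/4 + 7/3 + 7/2 = 11.1500.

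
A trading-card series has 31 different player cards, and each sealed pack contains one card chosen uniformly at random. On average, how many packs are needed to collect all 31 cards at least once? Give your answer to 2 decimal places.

124.84

After k distinct cards have appeared, the next pack gives a new one with probability (31-k)/31, so the expected wait for the (k+1)-th is 31/(31-k).
E[T] = 31/31 + 31/30 + 31/29 + ... + 31/2 + 31/1 = 31·H_{31}.
H_{31} = 4.027, so E[T] = 124.845.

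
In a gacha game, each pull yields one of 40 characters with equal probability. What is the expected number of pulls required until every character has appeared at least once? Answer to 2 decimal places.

171.14

Split into phases: going from k distinct to k+1 distinct takes on average 40/(40-k) pulls.
E[T] = 40/40 + 40/39 + 40/38 + ... + 40/2 + 40/1 = 40·H_{40}.
H_{40} = 4.279, so E[T] = 171.142.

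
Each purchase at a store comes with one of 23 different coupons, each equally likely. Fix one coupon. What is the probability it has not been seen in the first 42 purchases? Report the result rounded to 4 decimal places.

Each purchase misses the fixed coupon with probability (23-1)/23 = 22/23, independently.
P(still missing after 42) = (22/23)^42 = 0.15459.

0.1546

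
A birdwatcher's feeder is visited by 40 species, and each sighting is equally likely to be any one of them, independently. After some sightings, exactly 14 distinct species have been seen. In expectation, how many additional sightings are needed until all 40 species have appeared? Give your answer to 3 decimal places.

154.177

The wait to go from k to k+1 distinct species is geometric with mean 40/(40-k).
Sum over k = 14,...,39: E = 40/26 + 40/25 + 40/24 + ... + 40/2 + 40/1 = 154.1768.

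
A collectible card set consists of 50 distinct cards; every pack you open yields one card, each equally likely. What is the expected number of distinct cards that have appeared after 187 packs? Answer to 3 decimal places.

48.856

For each card, P(seen in 187 packs) = 1 - (49/50)^187 = 0.9771.
By linearity of expectation, E[distinct seen] = 50·(1 - (49/50)^187) = 48.8565.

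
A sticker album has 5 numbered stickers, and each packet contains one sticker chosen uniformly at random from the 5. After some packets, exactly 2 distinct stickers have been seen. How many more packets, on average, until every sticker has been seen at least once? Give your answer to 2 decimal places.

9.17

The wait to go from k to k+1 distinct stickers is geometric with mean 5/(5-k).
Sum over k = 2,...,4: E = 5/3 + 5/2 + 5/1 = 9.167.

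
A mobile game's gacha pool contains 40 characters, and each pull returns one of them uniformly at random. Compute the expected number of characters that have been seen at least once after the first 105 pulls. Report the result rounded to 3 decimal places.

For each character, P(seen in 105 pulls) = 1 - (39/40)^105 = 0.9299.
By linearity of expectation, E[distinct seen] = 40·(1 - (39/40)^105) = 37.1975.

37.198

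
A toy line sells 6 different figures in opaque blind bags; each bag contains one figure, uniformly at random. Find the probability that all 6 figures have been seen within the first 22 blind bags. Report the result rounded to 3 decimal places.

By inclusion–exclusion over which figures are missing,
P(all seen) = Σ_{j=0}^{6} (-1)^j C(6,j)((6-j)/6)^22
= 1.0000 - 0.1087 + 0.0020 - 0.0000 + 0.0000 - 0.0000 + 0.0000
= 0.8933.

0.893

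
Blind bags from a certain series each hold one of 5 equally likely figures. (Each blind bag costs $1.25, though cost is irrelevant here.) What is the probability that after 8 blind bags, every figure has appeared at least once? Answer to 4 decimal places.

0.3226

Let A_i be the event that figure i is missing after 8 blind bags. By inclusion–exclusion on the A_i,
P(all seen) = Σ_{j=0}^{5} (-1)^j C(5,j)((5-j)/5)^8
= 1.00000 - 0.83886 + 0.16796 - 0.00655 + 0.00001 - 0.00000
= 0.32256.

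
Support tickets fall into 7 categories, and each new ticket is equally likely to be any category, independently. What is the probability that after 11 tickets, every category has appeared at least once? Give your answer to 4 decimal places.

By inclusion–exclusion over which categories are missing,
P(all seen) = Σ_{j=0}^{7} (-1)^j C(7,j)((7-j)/7)^11
= 1.00000 - 1.28435 + 0.51857 - 0.07424 + 0.00314 - 0.00002 + 0.00000 - 0.00000
= 0.16310.

0.1631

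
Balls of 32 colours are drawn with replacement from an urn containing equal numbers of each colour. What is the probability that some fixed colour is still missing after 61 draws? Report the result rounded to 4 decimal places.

Each draw misses the fixed colour with probability (32-1)/32 = 31/32, independently.
P(still missing after 61) = (31/32)^61 = 0.14418.

0.1442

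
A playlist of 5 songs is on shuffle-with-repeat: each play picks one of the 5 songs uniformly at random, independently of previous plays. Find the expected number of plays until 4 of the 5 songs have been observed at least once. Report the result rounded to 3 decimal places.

6.417

Going from k to k+1 distinct takes a geometric number of plays with mean 5/(5-k).
Sum over k = 0,...,3: E = 5/5 + 5/4 + 5/3 + 5/2 = 6.4167.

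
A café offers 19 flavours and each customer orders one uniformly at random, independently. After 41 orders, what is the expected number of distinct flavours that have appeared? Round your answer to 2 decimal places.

16.93

For each flavour, P(seen in 41 orders) = 1 - (18/19)^41 = 0.891.
By linearity of expectation, E[distinct seen] = 19·(1 - (18/19)^41) = 16.930.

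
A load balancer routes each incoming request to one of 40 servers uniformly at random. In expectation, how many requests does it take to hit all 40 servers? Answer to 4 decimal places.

171.1417

After k distinct servers have appeared, the next request gives a new one with probability (40-k)/40, so the expected wait for the (k+1)-th is 40/(40-k).
E[T] = 40/40 + 40/39 + 40/38 + ... + 40/2 + 40/1 = 40·H_{40}.
H_{40} = 4.27854, so E[T] = 171.14172.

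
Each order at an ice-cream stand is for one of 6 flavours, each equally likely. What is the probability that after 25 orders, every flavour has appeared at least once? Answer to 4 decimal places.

Let A_i be the event that flavour i is missing after 25 orders. By inclusion–exclusion on the A_i,
P(all seen) = Σ_{j=0}^{6} (-1)^j C(6,j)((6-j)/6)^25
= 1.00000 - 0.06290 + 0.00059 - 0.00000 + 0.00000 - 0.00000 + 0.00000
= 0.93770.

0.9377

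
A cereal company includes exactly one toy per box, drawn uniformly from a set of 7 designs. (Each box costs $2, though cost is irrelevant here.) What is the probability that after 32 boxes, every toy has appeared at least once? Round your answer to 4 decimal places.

Let A_i be the event that toy i is missing after 32 boxes. By inclusion–exclusion on the A_i,
P(all seen) = Σ_{j=0}^{7} (-1)^j C(7,j)((7-j)/7)^32
= 1.00000 - 0.05044 + 0.00044 - 0.00000 + 0.00000 - 0.00000 + 0.00000 - 0.00000
= 0.95000.

0.9500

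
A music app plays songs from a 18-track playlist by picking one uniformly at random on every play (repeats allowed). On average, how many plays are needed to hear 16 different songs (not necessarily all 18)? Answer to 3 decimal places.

35.912

With k distinct songs already seen, the next new one arrives after an expected 18/(18-k) plays.
Sum over k = 0,...,15: E = 18/18 + 18/17 + 18/16 + ... + 18/4 + 18/3 = 35.9119.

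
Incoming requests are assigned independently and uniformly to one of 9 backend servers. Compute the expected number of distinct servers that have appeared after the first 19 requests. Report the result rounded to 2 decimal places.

8.04

For each server, P(seen in 19 requests) = 1 - (8/9)^19 = 0.893.
By linearity of expectation, E[distinct seen] = 9·(1 - (8/9)^19) = 8.040.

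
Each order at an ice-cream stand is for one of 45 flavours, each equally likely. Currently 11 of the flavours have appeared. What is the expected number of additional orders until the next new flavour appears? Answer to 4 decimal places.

1.3235

Each order yields a new flavour with probability (45-11)/45 = 34/45, so the wait is geometric with mean 45/34.
E = 45/34 = 1.32353.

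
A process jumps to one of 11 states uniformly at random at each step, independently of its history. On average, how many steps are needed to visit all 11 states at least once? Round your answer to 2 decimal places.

After k distinct states have appeared, the next step gives a new one with probability (11-k)/11, so the expected wait for the (k+1)-th is 11/(11-k).
E[T] = 11/11 + 11/10 + 11/9 + ... + 11/2 + 11/1 = 11·H_{11}.
H_{11} = 3.020, so E[T] = 33.219.

33.22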